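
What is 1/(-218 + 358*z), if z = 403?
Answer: 1/144056 ≈ 6.9417e-6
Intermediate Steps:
1/(-218 + 358*z) = 1/(-218 + 358*403) = 1/(-218 + 144274) = 1/144056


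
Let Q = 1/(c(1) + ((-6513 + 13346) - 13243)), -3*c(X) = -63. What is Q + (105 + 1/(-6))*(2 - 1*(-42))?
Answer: 88410979/19167 ≈ 4612.7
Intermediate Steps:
c(X) = 21 (c(X) = -⅓*(-63) = 21)
Q = -1/6389 (Q = 1/(21 + ((-6513 + 13346) - 13243)) = 1/(21 + (6833 - 13243)) = 1/(21 - 6410) = 1/(-6389) = -1/6389 ≈ -0.00015652)
Q + (105 + 1/(-6))*(2 - 1*(-42)) = -1/6389 + (105 + 1/(-6))*(2 - 1*(-42)) = -1/6389 + (105 - ⅙)*(2 + 42) = -1/6389 + (629/6)*44 = -1/6389 + 13838/3 = 88410979/19167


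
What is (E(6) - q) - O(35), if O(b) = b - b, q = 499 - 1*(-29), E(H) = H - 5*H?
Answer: -552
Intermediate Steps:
E(H) = -4*H
q = 528 (q = 499 + 29 = 528)
O(b) = 0
(E(6) - q) - O(35) = (-4*6 - 1*528) - 1*0 = (-24 - 528) + 0 = -552 + 0 = -552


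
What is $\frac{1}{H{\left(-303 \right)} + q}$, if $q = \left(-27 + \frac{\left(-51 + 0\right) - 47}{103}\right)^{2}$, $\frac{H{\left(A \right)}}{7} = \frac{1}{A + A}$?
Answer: $\frac{6429054}{5022842183} \approx 0.00128$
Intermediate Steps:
$H{\left(A \right)} = \frac{7}{2 A}$ ($H{\left(A \right)} = \frac{7}{A + A} = \frac{7}{2 A}$)
$q = \frac{8288641}{10609}$ ($q = \left(-27 + \left(-51 - 47\right) \frac{1}{103}\right)^{2} = \left(-27 - \frac{98}{103}\right)^{2} = \left(- \frac{2879}{103}\right)^{2} = \frac{8288641}{10609} \approx 781.28$)
$\frac{1}{H{\left(-303 \right)} + q} = \frac{1}{\frac{7}{2 \left(-303\right)} + \frac{8288641}{10609}} = \frac{1}{\frac{7}{2} \left(- \frac{1}{303}\right) + \frac{8288641}{10609}} = \frac{1}{- \frac{7}{606} + \frac{8288641}{10609}} = \frac{1}{\frac{5022842183}{6429054}} = \frac{6429054}{5022842183}$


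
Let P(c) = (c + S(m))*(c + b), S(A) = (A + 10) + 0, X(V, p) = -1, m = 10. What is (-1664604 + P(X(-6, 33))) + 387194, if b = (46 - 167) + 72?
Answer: -1278360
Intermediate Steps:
S(A) = 10 + A (S(A) = (10 + A) + 0 = 10 + A)
b = -49 (b = -121 + 72 = -49)
P(c) = (-49 + c)*(20 + c) (P(c) = (c + (10 + 10))*(c - 49) = (c + 20)*(-49 + c) = (20 + c)*(-49 + c) = (-49 + c)*(20 + c))
(-1664604 + P(X(-6, 33))) + 387194 = (-1664604 + (-980 + (-1)² - 29*(-1))) + 387194 = (-1664604 + (-980 + 1 + 29)) + 387194 = (-1664604 - 950) + 387194 = -1665554 + 387194 = -1278360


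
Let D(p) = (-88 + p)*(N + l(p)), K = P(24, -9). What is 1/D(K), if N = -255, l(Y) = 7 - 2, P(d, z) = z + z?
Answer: 1/26500 ≈ 3.7736e-5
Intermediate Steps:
P(d, z) = 2*z
l(Y) = 5
K = -18 (K = 2*(-9) = -18)
D(p) = 22000 - 250*p (D(p) = (-88 + p)*(-255 + 5) = (-88 + p)*(-250) = 22000 - 250*p)
1/D(K) = 1/(22000 - 250*(-18)) = 1/(22000 + 4500) = 1/26500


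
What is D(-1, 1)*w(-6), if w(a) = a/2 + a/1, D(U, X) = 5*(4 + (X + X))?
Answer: -270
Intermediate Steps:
D(U, X) = 20 + 10*X (D(U, X) = 5*(4 + 2*X) = 20 + 10*X)
w(a) = 3*a/2 (w(a) = a*(½) + a*1 = a/2 + a = 3*a/2)
D(-1, 1)*w(-6) = (20 + 10*1)*((3/2)*(-6)) = (20 + 10)*(-9) = 30*(-9) = -270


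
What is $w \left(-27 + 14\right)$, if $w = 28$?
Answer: $-364$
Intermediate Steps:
$w \left(-27 + 14\right) = 28 \left(-27 + 14\right) = 28 \left(-13\right) = -364$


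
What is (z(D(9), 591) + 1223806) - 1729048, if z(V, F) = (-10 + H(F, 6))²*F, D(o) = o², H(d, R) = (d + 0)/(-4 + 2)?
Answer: 218611743/4 ≈ 5.4653e+7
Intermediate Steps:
H(d, R) = -d/2 (H(d, R) = d/(-2) = d*(-½) = -d/2)
z(V, F) = F*(-10 - F/2)² (z(V, F) = (-10 - F/2)²*F = F*(-10 - F/2)²)
(z(D(9), 591) + 1223806) - 1729048 = ((¼)*591*(20 + 591)² + 1223806) - 1729048 = ((¼)*591*611² + 1223806) - 1729048 = ((¼)*591*373321 + 1223806) - 1729048 = (220632711/4 + 1223806) - 1729048 = 225527935/4 - 1729048 = 218611743/4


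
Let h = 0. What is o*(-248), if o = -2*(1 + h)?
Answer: 496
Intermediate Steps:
o = -2 (o = -2*(1 + 0) = -2*1 = -2)
o*(-248) = -2*(-248) = 496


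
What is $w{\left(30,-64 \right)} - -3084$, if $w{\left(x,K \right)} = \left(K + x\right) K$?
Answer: $5260$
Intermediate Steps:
$w{\left(x,K \right)} = K \left(K + x\right)$
$w{\left(30,-64 \right)} - -3084 = - 64 \left(-64 + 30\right) - -3084 = \left(-64\right) \left(-34\right) + 3084 = 2176 + 3084 = 5260$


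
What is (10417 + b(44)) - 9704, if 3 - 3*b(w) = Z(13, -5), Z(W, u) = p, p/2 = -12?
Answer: 722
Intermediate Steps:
p = -24 (p = 2*(-12) = -24)
Z(W, u) = -24
b(w) = 9 (b(w) = 1 - 1/3*(-24) = 1 + 8 = 9)
(10417 + b(44)) - 9704 = (10417 + 9) - 9704 = 10426 - 9704 = 722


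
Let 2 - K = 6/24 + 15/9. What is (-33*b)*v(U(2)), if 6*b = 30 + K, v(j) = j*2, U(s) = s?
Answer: -3971/6 ≈ -661.83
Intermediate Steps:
v(j) = 2*j
K = 1/12 (K = 2 - (6/24 + 15/9) = 2 - (6*(1/24) + 15*(⅑)) = 2 - (¼ + 5/3) = 2 - 1*23/12 = 2 - 23/12 = 1/12 ≈ 0.083333)
b = 361/72 (b = (30 + 1/12)/6 = (⅙)*(361/12) = 361/72 ≈ 5.0139)
(-33*b)*v(U(2)) = (-33*361/72)*(2*2) = -3971/24*4 = -3971/6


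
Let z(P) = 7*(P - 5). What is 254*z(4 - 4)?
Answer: -8890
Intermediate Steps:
z(P) = -35 + 7*P (z(P) = 7*(-5 + P) = -35 + 7*P)
254*z(4 - 4) = 254*(-35 + 7*(4 - 4)) = 254*(-35 + 7*0) = 254*(-35 + 0) = 254*(-35) = -8890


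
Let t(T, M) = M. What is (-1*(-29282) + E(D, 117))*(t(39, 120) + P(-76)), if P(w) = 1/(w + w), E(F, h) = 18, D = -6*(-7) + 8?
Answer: 133600675/38 ≈ 3.5158e+6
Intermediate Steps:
D = 50 (D = 42 + 8 = 50)
P(w) = 1/(2*w)
(-1*(-29282) + E(D, 117))*(t(39, 120) + P(-76)) = (-1*(-29282) + 18)*(120 + (½)/(-76)) = (29282 + 18)*(120 + (½)*(-1/76)) = 29300*(120 - 1/152) = 29300*(18239/152) = 133600675/38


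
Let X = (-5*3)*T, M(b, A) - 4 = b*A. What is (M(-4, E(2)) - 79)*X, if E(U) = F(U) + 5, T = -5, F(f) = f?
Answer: -7725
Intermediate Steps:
E(U) = 5 + U (E(U) = U + 5 = 5 + U)
M(b, A) = 4 + A*b (M(b, A) = 4 + b*A = 4 + A*b)
X = 75 (X = -5*3*(-5) = -15*(-5) = 75)
(M(-4, E(2)) - 79)*X = ((4 + (5 + 2)*(-4)) - 79)*75 = ((4 + 7*(-4)) - 79)*75 = ((4 - 28) - 79)*75 = (-24 - 79)*75 = -103*75 = -7725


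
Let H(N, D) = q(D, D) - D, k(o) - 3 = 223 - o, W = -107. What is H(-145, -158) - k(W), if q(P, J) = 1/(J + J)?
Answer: -55301/316 ≈ -175.00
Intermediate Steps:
k(o) = 226 - o (k(o) = 3 + (223 - o) = 226 - o)
q(P, J) = 1/(2*J)
H(N, D) = 1/(2*D) - D
H(-145, -158) - k(W) = ((1/2)/(-158) - 1*(-158)) - (226 - 1*(-107)) = ((1/2)*(-1/158) + 158) - (226 + 107) = (-1/316 + 158) - 1*333 = 49927/316 - 333 = -55301/316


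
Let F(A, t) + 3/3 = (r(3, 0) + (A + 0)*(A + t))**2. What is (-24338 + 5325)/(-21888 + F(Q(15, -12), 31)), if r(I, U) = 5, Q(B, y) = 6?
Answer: -19013/29640 ≈ -0.64146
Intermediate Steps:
F(A, t) = -1 + (5 + A*(A + t))**2 (F(A, t) = -1 + (5 + (A + 0)*(A + t))**2 = -1 + (5 + A*(A + t))**2)
(-24338 + 5325)/(-21888 + F(Q(15, -12), 31)) = (-24338 + 5325)/(-21888 + (-1 + (5 + 6**2 + 6*31)**2)) = -19013/(-21888 + (-1 + (5 + 36 + 186)**2)) = -19013/(-21888 + (-1 + 227**2)) = -19013/(-21888 + (-1 + 51529)) = -19013/(-21888 + 51528) = -19013/29640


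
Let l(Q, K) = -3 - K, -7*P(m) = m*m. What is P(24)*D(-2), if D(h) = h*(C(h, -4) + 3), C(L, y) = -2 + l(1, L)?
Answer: 0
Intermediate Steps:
P(m) = -m²/7 (P(m) = -m*m/7 = -m²/7)
C(L, y) = -5 - L (C(L, y) = -2 + (-3 - L) = -5 - L)
D(h) = h*(-2 - h) (D(h) = h*((-5 - h) + 3) = h*(-2 - h))
P(24)*D(-2) = (-⅐*24²)*(-1*(-2)*(2 - 2)) = (-⅐*576)*(-1*(-2)*0) = -576/7*0 = 0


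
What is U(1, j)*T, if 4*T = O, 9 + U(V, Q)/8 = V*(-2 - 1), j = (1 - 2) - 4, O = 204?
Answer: -4896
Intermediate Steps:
j = -5 (j = -1 - 4 = -5)
U(V, Q) = -72 - 24*V (U(V, Q) = -72 + 8*(V*(-2 - 1)) = -72 + 8*(V*(-3)) = -72 + 8*(-3*V) = -72 - 24*V)
T = 51 (T = (¼)*204 = 51)
U(1, j)*T = (-72 - 24*1)*51 = (-72 - 24)*51 = -96*51 = -4896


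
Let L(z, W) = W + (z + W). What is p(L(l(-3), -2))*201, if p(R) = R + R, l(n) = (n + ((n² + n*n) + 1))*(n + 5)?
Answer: 11256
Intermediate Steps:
l(n) = (5 + n)*(1 + n + 2*n²) (l(n) = (n + ((n² + n²) + 1))*(5 + n) = (n + (2*n² + 1))*(5 + n) = (n + (1 + 2*n²))*(5 + n) = (1 + n + 2*n²)*(5 + n) = (5 + n)*(1 + n + 2*n²))
L(z, W) = z + 2*W (L(z, W) = W + (W + z) = z + 2*W)
p(R) = 2*R
p(L(l(-3), -2))*201 = (2*((5 + 2*(-3)³ + 6*(-3) + 11*(-3)²) + 2*(-2)))*201 = (2*((5 + 2*(-27) - 18 + 11*9) - 4))*201 = (2*((5 - 54 - 18 + 99) - 4))*201 = (2*(32 - 4))*201 = (2*28)*201 = 56*201 = 11256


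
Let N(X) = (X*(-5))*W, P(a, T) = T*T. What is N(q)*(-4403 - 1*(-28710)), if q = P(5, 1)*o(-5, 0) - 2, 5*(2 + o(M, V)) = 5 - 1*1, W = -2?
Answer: -777824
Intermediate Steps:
o(M, V) = -6/5 (o(M, V) = -2 + (5 - 1*1)/5 = -2 + (5 - 1)/5 = -2 + (⅕)*4 = -2 + ⅘ = -6/5)
P(a, T) = T²
q = -16/5 (q = 1²*(-6/5) - 2 = 1*(-6/5) - 2 = -6/5 - 2 = -16/5 ≈ -3.2000)
N(X) = 10*X (N(X) = (X*(-5))*(-2) = -5*X*(-2) = 10*X)
N(q)*(-4403 - 1*(-28710)) = (10*(-16/5))*(-4403 - 1*(-28710)) = -32*(-4403 + 28710) = -32*24307 = -777824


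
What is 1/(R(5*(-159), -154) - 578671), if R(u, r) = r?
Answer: -1/578825 ≈ -1.7276e-6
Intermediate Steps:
1/(R(5*(-159), -154) - 578671) = 1/(-154 - 578671) = 1/(-578825) = -1/578825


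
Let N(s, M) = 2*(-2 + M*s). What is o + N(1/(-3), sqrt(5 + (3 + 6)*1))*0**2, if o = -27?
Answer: -27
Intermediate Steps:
N(s, M) = -4 + 2*M*s
o + N(1/(-3), sqrt(5 + (3 + 6)*1))*0**2 = -27 + (-4 + 2*sqrt(5 + (3 + 6)*1)/(-3))*0**2 = -27 + (-4 + 2*sqrt(5 + 9*1)*(-1/3))*0 = -27 + (-4 + 2*sqrt(5 + 9)*(-1/3))*0 = -27 + (-4 + 2*sqrt(14)*(-1/3))*0 = -27 + (-4 - 2*sqrt(14)/3)*0 = -27 + 0 = -27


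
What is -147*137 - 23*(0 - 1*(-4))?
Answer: -20231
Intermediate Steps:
-147*137 - 23*(0 - 1*(-4)) = -20139 - 23*(0 + 4) = -20139 - 23*4 = -20139 - 92 = -20231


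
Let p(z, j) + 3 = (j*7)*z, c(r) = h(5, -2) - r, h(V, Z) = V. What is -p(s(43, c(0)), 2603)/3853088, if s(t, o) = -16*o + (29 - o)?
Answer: 1020379/3853088 ≈ 0.26482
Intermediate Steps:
c(r) = 5 - r
s(t, o) = 29 - 17*o
p(z, j) = -3 + 7*j*z (p(z, j) = -3 + (j*7)*z = -3 + (7*j)*z = -3 + 7*j*z)
-p(s(43, c(0)), 2603)/3853088 = -(-3 + 7*2603*(29 - 17*(5 - 1*0)))/3853088 = -(-3 + 7*2603*(29 - 17*(5 + 0)))/3853088 = -(-3 + 7*2603*(29 - 17*5))/3853088 = -(-3 + 7*2603*(29 - 85))/3853088 = -(-3 + 7*2603*(-56))/3853088 = -(-3 - 1020376)/3853088 = -(-1020379)/3853088 = -1*(-1020379/3853088) = 1020379/3853088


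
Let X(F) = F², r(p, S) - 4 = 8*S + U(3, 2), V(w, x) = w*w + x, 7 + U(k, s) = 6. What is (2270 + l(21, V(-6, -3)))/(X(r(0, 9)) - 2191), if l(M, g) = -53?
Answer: 2217/3434 ≈ 0.64560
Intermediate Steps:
U(k, s) = -1 (U(k, s) = -7 + 6 = -1)
V(w, x) = x + w² (V(w, x) = w² + x = x + w²)
r(p, S) = 3 + 8*S (r(p, S) = 4 + (8*S - 1) = 4 + (-1 + 8*S) = 3 + 8*S)
(2270 + l(21, V(-6, -3)))/(X(r(0, 9)) - 2191) = (2270 - 53)/((3 + 8*9)² - 2191) = 2217/((3 + 72)² - 2191) = 2217/(75² - 2191) = 2217/(5625 - 2191) = 2217/3434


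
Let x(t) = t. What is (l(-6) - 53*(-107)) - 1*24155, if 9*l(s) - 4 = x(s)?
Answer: -166358/9 ≈ -18484.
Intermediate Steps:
l(s) = 4/9 + s/9
(l(-6) - 53*(-107)) - 1*24155 = ((4/9 + (⅑)*(-6)) - 53*(-107)) - 1*24155 = ((4/9 - ⅔) + 5671) - 24155 = (-2/9 + 5671) - 24155 = 51037/9 - 24155 = -166358/9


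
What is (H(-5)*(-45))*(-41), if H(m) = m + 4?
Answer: -1845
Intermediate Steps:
H(m) = 4 + m
(H(-5)*(-45))*(-41) = ((4 - 5)*(-45))*(-41) = -1*(-45)*(-41) = 45*(-41) = -1845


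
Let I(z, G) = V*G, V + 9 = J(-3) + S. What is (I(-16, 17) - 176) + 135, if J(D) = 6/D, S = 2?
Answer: -194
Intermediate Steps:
V = -9 (V = -9 + (6/(-3) + 2) = -9 + (6*(-⅓) + 2) = -9 + (-2 + 2) = -9 + 0 = -9)
I(z, G) = -9*G
(I(-16, 17) - 176) + 135 = (-9*17 - 176) + 135 = (-153 - 176) + 135 = -329 + 135 = -194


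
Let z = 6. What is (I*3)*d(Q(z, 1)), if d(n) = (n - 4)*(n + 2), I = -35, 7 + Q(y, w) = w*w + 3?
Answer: -735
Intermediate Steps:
Q(y, w) = -4 + w² (Q(y, w) = -7 + (w*w + 3) = -7 + (w² + 3) = -7 + (3 + w²) = -4 + w²)
d(n) = (-4 + n)*(2 + n)
(I*3)*d(Q(z, 1)) = (-35*3)*(-8 + (-4 + 1²)² - 2*(-4 + 1²)) = -105*(-8 + (-4 + 1)² - 2*(-4 + 1)) = -105*(-8 + (-3)² - 2*(-3)) = -105*(-8 + 9 + 6) = -105*7 = -735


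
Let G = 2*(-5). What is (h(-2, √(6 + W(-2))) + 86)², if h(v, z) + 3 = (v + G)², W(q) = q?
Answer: 51529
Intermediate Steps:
G = -10
h(v, z) = -3 + (-10 + v)² (h(v, z) = -3 + (v - 10)² = -3 + (-10 + v)²)
(h(-2, √(6 + W(-2))) + 86)² = ((-3 + (-10 - 2)²) + 86)² = ((-3 + (-12)²) + 86)² = ((-3 + 144) + 86)² = (141 + 86)² = 227² = 51529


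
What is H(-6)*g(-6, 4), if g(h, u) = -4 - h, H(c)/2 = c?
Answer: -24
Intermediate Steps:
H(c) = 2*c
H(-6)*g(-6, 4) = (2*(-6))*(-4 - 1*(-6)) = -12*(-4 + 6) = -12*2 = -24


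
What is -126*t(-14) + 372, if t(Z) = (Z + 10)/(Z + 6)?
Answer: 309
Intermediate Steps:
t(Z) = (10 + Z)/(6 + Z)
-126*t(-14) + 372 = -126*(10 - 14)/(6 - 14) + 372 = -126*(-4)/(-8) + 372 = -(-63)*(-4)/4 + 372 = -126*½ + 372 = -63 + 372 = 309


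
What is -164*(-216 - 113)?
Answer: 53956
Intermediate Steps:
-164*(-216 - 113) = -164*(-329) = 53956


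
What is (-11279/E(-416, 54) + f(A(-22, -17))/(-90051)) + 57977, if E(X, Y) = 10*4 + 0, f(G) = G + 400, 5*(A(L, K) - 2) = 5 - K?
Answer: 41563954319/720408 ≈ 57695.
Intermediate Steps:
A(L, K) = 3 - K/5 (A(L, K) = 2 + (5 - K)/5 = 2 + (1 - K/5) = 3 - K/5)
f(G) = 400 + G
E(X, Y) = 40 (E(X, Y) = 40 + 0 = 40)
(-11279/E(-416, 54) + f(A(-22, -17))/(-90051)) + 57977 = (-11279/40 + (400 + (3 - ⅕*(-17)))/(-90051)) + 57977 = (-11279*1/40 + (400 + (3 + 17/5))*(-1/90051)) + 57977 = (-11279/40 + (400 + 32/5)*(-1/90051)) + 57977 = (-11279/40 + (2032/5)*(-1/90051)) + 57977 = (-11279/40 - 2032/450255) + 57977 = -203140297/720408 + 57977 = 41563954319/720408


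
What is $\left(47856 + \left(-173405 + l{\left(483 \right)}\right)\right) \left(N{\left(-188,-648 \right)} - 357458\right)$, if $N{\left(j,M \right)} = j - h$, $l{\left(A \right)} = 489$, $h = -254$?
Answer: $44695443520$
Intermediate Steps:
$N{\left(j,M \right)} = 254 + j$ ($N{\left(j,M \right)} = j - -254 = j + 254 = 254 + j$)
$\left(47856 + \left(-173405 + l{\left(483 \right)}\right)\right) \left(N{\left(-188,-648 \right)} - 357458\right) = \left(47856 + \left(-173405 + 489\right)\right) \left(\left(254 - 188\right) - 357458\right) = \left(47856 - 172916\right) \left(66 - 357458\right) = \left(-125060\right) \left(-357392\right) = 44695443520$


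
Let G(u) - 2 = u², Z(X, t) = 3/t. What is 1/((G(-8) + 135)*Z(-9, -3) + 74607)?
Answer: 1/74406 ≈ 1.3440e-5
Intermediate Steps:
G(u) = 2 + u²
1/((G(-8) + 135)*Z(-9, -3) + 74607) = 1/(((2 + (-8)²) + 135)*(3/(-3)) + 74607) = 1/(((2 + 64) + 135)*(3*(-⅓)) + 74607) = 1/((66 + 135)*(-1) + 74607) = 1/(201*(-1) + 74607) = 1/(-201 + 74607) = 1/74406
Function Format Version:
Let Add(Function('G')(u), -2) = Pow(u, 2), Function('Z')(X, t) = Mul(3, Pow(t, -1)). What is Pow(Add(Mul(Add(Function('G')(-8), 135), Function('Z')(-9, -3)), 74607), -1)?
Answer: Rational(1, 74406) ≈ 1.3440e-5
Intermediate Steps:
Function('G')(u) = Add(2, Pow(u, 2))
Pow(Add(Mul(Add(Function('G')(-8), 135), Function('Z')(-9, -3)), 74607), -1) = Pow(Add(Mul(Add(Add(2, Pow(-8, 2)), 135), Mul(3, Pow(-3, -1))), 74607), -1) = Pow(Add(Mul(Add(Add(2, 64), 135), Mul(3, Rational(-1, 3))), 74607), -1) = Pow(Add(Mul(Add(66, 135), -1), 74607), -1) = Pow(Add(Mul(201, -1), 74607), -1) = Pow(Add(-201, 74607), -1) = Pow(74406, -1) = Rational(1, 74406)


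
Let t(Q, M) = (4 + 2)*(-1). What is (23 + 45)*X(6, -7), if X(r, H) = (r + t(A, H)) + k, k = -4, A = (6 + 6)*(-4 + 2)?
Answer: -272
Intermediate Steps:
A = -24 (A = 12*(-2) = -24)
t(Q, M) = -6 (t(Q, M) = 6*(-1) = -6)
X(r, H) = -10 + r (X(r, H) = (r - 6) - 4 = (-6 + r) - 4 = -10 + r)
(23 + 45)*X(6, -7) = (23 + 45)*(-10 + 6) = 68*(-4) = -272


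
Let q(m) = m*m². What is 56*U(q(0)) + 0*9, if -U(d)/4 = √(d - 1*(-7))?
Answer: -224*√7 ≈ -592.65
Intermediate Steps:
q(m) = m³
U(d) = -4*√(7 + d) (U(d) = -4*√(d - 1*(-7)) = -4*√(d + 7) = -4*√(7 + d))
56*U(q(0)) + 0*9 = 56*(-4*√(7 + 0³)) + 0*9 = 56*(-4*√(7 + 0)) + 0 = 56*(-4*√7) + 0 = -224*√7 + 0 = -224*√7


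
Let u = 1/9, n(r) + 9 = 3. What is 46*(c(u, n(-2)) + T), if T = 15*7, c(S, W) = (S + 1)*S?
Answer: 391690/81 ≈ 4835.7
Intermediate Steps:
n(r) = -6 (n(r) = -9 + 3 = -6)
u = ⅑ ≈ 0.11111
c(S, W) = S*(1 + S) (c(S, W) = (1 + S)*S = S*(1 + S))
T = 105
46*(c(u, n(-2)) + T) = 46*((1 + ⅑)/9 + 105) = 46*((⅑)*(10/9) + 105) = 46*(10/81 + 105) = 46*(8515/81) = 391690/81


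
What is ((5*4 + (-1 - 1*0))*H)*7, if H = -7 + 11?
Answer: 532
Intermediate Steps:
H = 4
((5*4 + (-1 - 1*0))*H)*7 = ((5*4 + (-1 - 1*0))*4)*7 = ((20 + (-1 + 0))*4)*7 = ((20 - 1)*4)*7 = (19*4)*7 = 76*7 = 532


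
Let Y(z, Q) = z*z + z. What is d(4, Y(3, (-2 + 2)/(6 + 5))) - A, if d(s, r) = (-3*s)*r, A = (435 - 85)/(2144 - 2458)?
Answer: -22433/157 ≈ -142.89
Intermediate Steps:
A = -175/157 (A = 350/(-314) = 350*(-1/314) = -175/157 ≈ -1.1146)
Y(z, Q) = z + z**2 (Y(z, Q) = z**2 + z = z + z**2)
d(s, r) = -3*r*s
d(4, Y(3, (-2 + 2)/(6 + 5))) - A = -3*3*(1 + 3)*4 - 1*(-175/157) = -3*3*4*4 + 175/157 = -3*12*4 + 175/157 = -144 + 175/157 = -22433/157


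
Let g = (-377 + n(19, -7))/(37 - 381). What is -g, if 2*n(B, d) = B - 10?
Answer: -745/688 ≈ -1.0828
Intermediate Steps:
n(B, d) = -5 + B/2 (n(B, d) = (B - 10)/2 = (-10 + B)/2 = -5 + B/2)
g = 745/688 (g = (-377 + (-5 + (1/2)*19))/(37 - 381) = (-377 + (-5 + 19/2))/(-344) = (-377 + 9/2)*(-1/344) = -745/2*(-1/344) = 745/688 ≈ 1.0828)
-g = -1*745/688 = -745/688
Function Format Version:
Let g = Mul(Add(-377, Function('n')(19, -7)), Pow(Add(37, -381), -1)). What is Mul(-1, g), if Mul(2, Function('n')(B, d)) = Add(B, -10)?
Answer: Rational(-745, 688) ≈ -1.0828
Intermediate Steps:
Function('n')(B, d) = Add(-5, Mul(Rational(1, 2), B)) (Function('n')(B, d) = Mul(Rational(1, 2), Add(B, -10)) = Mul(Rational(1, 2), Add(-10, B)) = Add(-5, Mul(Rational(1, 2), B)))
g = Rational(745, 688) (g = Mul(Add(-377, Add(-5, Mul(Rational(1, 2), 19))), Pow(Add(37, -381), -1)) = Mul(Add(-377, Add(-5, Rational(19, 2))), Pow(-344, -1)) = Mul(Add(-377, Rational(9, 2)), Rational(-1, 344)) = Mul(Rational(-745, 2), Rational(-1, 344)) = Rational(745, 688) ≈ 1.0828)
Mul(-1, g) = Mul(-1, Rational(745, 688)) = Rational(-745, 688)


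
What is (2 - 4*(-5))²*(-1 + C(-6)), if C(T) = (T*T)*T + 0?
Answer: -105028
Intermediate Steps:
C(T) = T³ (C(T) = T²*T + 0 = T³ + 0 = T³)
(2 - 4*(-5))²*(-1 + C(-6)) = (2 - 4*(-5))²*(-1 + (-6)³) = (2 + 20)²*(-1 - 216) = 22²*(-217) = 484*(-217) = -105028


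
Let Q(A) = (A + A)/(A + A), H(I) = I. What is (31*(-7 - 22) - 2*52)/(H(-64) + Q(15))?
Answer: 1003/63 ≈ 15.921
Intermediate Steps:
Q(A) = 1 (Q(A) = (2*A)/((2*A)) = (2*A)*(1/(2*A)) = 1)
(31*(-7 - 22) - 2*52)/(H(-64) + Q(15)) = (31*(-7 - 22) - 2*52)/(-64 + 1) = (31*(-29) - 104)/(-63) = (-899 - 104)*(-1/63) = -1003*(-1/63) = 1003/63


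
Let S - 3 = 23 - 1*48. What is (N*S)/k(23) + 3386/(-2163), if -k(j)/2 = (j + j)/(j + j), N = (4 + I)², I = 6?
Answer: 2375914/2163 ≈ 1098.4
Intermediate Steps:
N = 100 (N = (4 + 6)² = 10² = 100)
S = -22 (S = 3 + (23 - 1*48) = 3 + (23 - 48) = 3 - 25 = -22)
k(j) = -2 (k(j) = -2*(j + j)/(j + j) = -2*2*j/(2*j) = -2*2*j*1/(2*j) = -2*1 = -2)
(N*S)/k(23) + 3386/(-2163) = (100*(-22))/(-2) + 3386/(-2163) = -2200*(-½) + 3386*(-1/2163) = 1100 - 3386/2163 = 2375914/2163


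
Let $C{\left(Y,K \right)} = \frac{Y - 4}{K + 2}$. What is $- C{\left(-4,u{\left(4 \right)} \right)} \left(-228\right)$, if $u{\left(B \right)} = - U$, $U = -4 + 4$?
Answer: $-912$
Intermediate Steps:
$U = 0$
$u{\left(B \right)} = 0$ ($u{\left(B \right)} = \left(-1\right) 0 = 0$)
$C{\left(Y,K \right)} = \frac{-4 + Y}{2 + K}$
$- C{\left(-4,u{\left(4 \right)} \right)} \left(-228\right) = - \frac{-4 - 4}{2 + 0} \left(-228\right) = - \frac{1}{2} \left(-8\right) \left(-228\right) = - \left(-4\right) \left(-228\right) = \left(-1\right) 912 = -912$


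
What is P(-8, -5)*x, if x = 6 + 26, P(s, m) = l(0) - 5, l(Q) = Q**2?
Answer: -160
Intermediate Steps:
P(s, m) = -5 (P(s, m) = 0**2 - 5 = 0 - 5 = -5)
x = 32
P(-8, -5)*x = -5*32 = -160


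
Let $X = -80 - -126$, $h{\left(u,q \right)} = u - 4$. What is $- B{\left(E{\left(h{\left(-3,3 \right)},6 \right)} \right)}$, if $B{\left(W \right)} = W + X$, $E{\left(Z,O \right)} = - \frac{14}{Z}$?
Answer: $-48$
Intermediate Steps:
$h{\left(u,q \right)} = -4 + u$
$X = 46$ ($X = -80 + 126 = 46$)
$B{\left(W \right)} = 46 + W$ ($B{\left(W \right)} = W + 46 = 46 + W$)
$- B{\left(E{\left(h{\left(-3,3 \right)},6 \right)} \right)} = - (46 - \frac{14}{-4 - 3}) = - (46 - \frac{14}{-7}) = - (46 - -2) = - (46 + 2) = \left(-1\right) 48 = -48$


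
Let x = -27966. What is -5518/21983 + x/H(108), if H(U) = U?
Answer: -1152383/4446 ≈ -259.20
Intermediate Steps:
-5518/21983 + x/H(108) = -5518/21983 - 27966/108 = -5518*1/21983 - 27966*1/108 = -62/247 - 4661/18 = -1152383/4446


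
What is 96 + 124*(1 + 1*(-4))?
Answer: -276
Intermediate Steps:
96 + 124*(1 + 1*(-4)) = 96 + 124*(1 - 4) = 96 + 124*(-3) = 96 - 372 = -276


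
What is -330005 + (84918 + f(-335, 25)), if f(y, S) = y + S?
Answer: -245397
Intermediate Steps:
f(y, S) = S + y
-330005 + (84918 + f(-335, 25)) = -330005 + (84918 + (25 - 335)) = -330005 + (84918 - 310) = -330005 + 84608 = -245397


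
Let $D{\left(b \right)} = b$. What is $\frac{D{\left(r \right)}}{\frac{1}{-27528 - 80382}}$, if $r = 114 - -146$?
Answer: $-28056600$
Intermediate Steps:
$r = 260$ ($r = 114 + 146 = 260$)
$\frac{D{\left(r \right)}}{\frac{1}{-27528 - 80382}} = \frac{260}{\frac{1}{-27528 - 80382}} = \frac{260}{\frac{1}{-107910}} = \frac{260}{- \frac{1}{107910}} = 260 \left(-107910\right) = -28056600$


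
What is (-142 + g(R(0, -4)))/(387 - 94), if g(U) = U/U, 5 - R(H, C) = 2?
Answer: -141/293 ≈ -0.48123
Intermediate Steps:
R(H, C) = 3 (R(H, C) = 5 - 1*2 = 5 - 2 = 3)
g(U) = 1
(-142 + g(R(0, -4)))/(387 - 94) = (-142 + 1)/(387 - 94) = -141/293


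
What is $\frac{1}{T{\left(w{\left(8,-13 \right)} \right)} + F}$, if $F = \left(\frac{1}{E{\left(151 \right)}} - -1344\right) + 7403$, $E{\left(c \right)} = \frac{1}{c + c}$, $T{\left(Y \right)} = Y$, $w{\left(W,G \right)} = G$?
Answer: $\frac{1}{9036} \approx 0.00011067$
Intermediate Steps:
$E{\left(c \right)} = \frac{1}{2 c}$
$F = 9049$ ($F = \left(\frac{1}{\frac{1}{2} \cdot \frac{1}{151}} - -1344\right) + 7403 = \left(\frac{1}{\frac{1}{2} \cdot \frac{1}{151}} + 1344\right) + 7403 = \left(\frac{1}{\frac{1}{302}} + 1344\right) + 7403 = \left(302 + 1344\right) + 7403 = 1646 + 7403 = 9049$)
$\frac{1}{T{\left(w{\left(8,-13 \right)} \right)} + F} = \frac{1}{-13 + 9049} = \frac{1}{9036}$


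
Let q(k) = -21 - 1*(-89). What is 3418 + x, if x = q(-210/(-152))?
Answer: 3486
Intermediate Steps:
q(k) = 68 (q(k) = -21 + 89 = 68)
x = 68
3418 + x = 3418 + 68 = 3486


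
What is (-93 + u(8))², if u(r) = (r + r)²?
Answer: 26569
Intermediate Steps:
u(r) = 4*r² (u(r) = (2*r)² = 4*r²)
(-93 + u(8))² = (-93 + 4*8²)² = (-93 + 4*64)² = (-93 + 256)² = 163² = 26569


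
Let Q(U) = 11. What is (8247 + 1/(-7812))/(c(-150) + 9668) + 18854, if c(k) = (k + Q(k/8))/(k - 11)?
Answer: 32755832582917/1737262692 ≈ 18855.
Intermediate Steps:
c(k) = (11 + k)/(-11 + k) (c(k) = (k + 11)/(k - 11) = (11 + k)/(-11 + k))
(8247 + 1/(-7812))/(c(-150) + 9668) + 18854 = (8247 + 1/(-7812))/((11 - 150)/(-11 - 150) + 9668) + 18854 = (8247 - 1/7812)/(-139/(-161) + 9668) + 18854 = 64425563/(7812*(-1/161*(-139) + 9668)) + 18854 = 64425563/(7812*(139/161 + 9668)) + 18854 = 64425563/(7812*(1556687/161)) + 18854 = (64425563/7812)*(161/1556687) + 18854 = 1481787949/1737262692 + 18854 = 32755832582917/1737262692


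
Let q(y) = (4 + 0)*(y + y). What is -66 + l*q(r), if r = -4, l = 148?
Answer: -4802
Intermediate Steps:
q(y) = 8*y (q(y) = 4*(2*y) = 8*y)
-66 + l*q(r) = -66 + 148*(8*(-4)) = -66 + 148*(-32) = -66 - 4736 = -4802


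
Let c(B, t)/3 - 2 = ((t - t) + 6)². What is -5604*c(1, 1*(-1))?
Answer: -638856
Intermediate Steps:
c(B, t) = 114 (c(B, t) = 6 + 3*((t - t) + 6)² = 6 + 3*(0 + 6)² = 6 + 3*6² = 6 + 3*36 = 6 + 108 = 114)
-5604*c(1, 1*(-1)) = -5604*114 = -638856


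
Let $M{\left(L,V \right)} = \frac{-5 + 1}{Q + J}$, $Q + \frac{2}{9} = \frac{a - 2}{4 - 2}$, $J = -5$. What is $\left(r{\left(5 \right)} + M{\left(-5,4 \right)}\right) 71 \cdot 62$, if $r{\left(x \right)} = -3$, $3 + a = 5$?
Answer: $- \frac{462210}{47} \approx -9834.3$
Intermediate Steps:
$a = 2$ ($a = -3 + 5 = 2$)
$Q = - \frac{2}{9}$ ($Q = - \frac{2}{9} + \frac{2 - 2}{4 - 2} = - \frac{2}{9} + \frac{0}{2} = - \frac{2}{9} + 0 \cdot \frac{1}{2} = - \frac{2}{9} + 0 = - \frac{2}{9} \approx -0.22222$)
$M{\left(L,V \right)} = \frac{36}{47}$ ($M{\left(L,V \right)} = \frac{-5 + 1}{- \frac{2}{9} - 5} = - \frac{4}{- \frac{47}{9}} = \left(-4\right) \left(- \frac{9}{47}\right) = \frac{36}{47}$)
$\left(r{\left(5 \right)} + M{\left(-5,4 \right)}\right) 71 \cdot 62 = \left(-3 + \frac{36}{47}\right) 71 \cdot 62 = \left(- \frac{105}{47}\right) 71 \cdot 62 = \left(- \frac{7455}{47}\right) 62 = - \frac{462210}{47}$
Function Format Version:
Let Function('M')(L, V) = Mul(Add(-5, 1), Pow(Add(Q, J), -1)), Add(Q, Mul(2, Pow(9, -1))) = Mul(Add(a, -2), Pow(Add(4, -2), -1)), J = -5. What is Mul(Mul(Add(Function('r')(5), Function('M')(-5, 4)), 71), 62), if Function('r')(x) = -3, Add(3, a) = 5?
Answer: Rational(-462210, 47) ≈ -9834.3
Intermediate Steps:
a = 2 (a = Add(-3, 5) = 2)
Q = Rational(-2, 9) (Q = Add(Rational(-2, 9), Mul(Add(2, -2), Pow(Add(4, -2), -1))) = Add(Rational(-2, 9), Mul(0, Pow(2, -1))) = Add(Rational(-2, 9), Mul(0, Rational(1, 2))) = Add(Rational(-2, 9), 0) = Rational(-2, 9) ≈ -0.22222)
Function('M')(L, V) = Rational(36, 47) (Function('M')(L, V) = Mul(Add(-5, 1), Pow(Add(Rational(-2, 9), -5), -1)) = Mul(-4, Pow(Rational(-47, 9), -1)) = Mul(-4, Rational(-9, 47)) = Rational(36, 47))
Mul(Mul(Add(Function('r')(5), Function('M')(-5, 4)), 71), 62) = Mul(Mul(Add(-3, Rational(36, 47)), 71), 62) = Mul(Mul(Rational(-105, 47), 71), 62) = Mul(Rational(-7455, 47), 62) = Rational(-462210, 47)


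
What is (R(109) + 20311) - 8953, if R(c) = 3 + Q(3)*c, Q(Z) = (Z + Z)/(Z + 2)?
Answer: 57459/5 ≈ 11492.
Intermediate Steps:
Q(Z) = 2*Z/(2 + Z) (Q(Z) = (2*Z)/(2 + Z) = 2*Z/(2 + Z))
R(c) = 3 + 6*c/5 (R(c) = 3 + (2*3/(2 + 3))*c = 3 + (2*3/5)*c = 3 + (2*3*(1/5))*c = 3 + 6*c/5)
(R(109) + 20311) - 8953 = ((3 + (6/5)*109) + 20311) - 8953 = ((3 + 654/5) + 20311) - 8953 = (669/5 + 20311) - 8953 = 102224/5 - 8953 = 57459/5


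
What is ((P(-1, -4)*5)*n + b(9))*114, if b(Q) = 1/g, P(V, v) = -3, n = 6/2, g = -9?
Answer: -15428/3 ≈ -5142.7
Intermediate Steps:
n = 3 (n = 6*(1/2) = 3)
b(Q) = -1/9 (b(Q) = 1/(-9) = -1/9)
((P(-1, -4)*5)*n + b(9))*114 = (-3*5*3 - 1/9)*114 = (-15*3 - 1/9)*114 = (-45 - 1/9)*114 = -406/9*114 = -15428/3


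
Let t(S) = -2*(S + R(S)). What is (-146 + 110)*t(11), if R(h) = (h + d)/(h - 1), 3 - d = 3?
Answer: 4356/5 ≈ 871.20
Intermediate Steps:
d = 0 (d = 3 - 1*3 = 3 - 3 = 0)
R(h) = h/(-1 + h) (R(h) = (h + 0)/(h - 1) = h/(-1 + h))
t(S) = -2*S - 2*S/(-1 + S) (t(S) = -2*(S + S/(-1 + S)) = -2*S - 2*S/(-1 + S))
(-146 + 110)*t(11) = (-146 + 110)*(-2*11**2/(-1 + 11)) = -(-72)*121/10 = -36*(-121/5) = 4356/5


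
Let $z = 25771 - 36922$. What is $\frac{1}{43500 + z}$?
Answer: $\frac{1}{32349} \approx 3.0913 \cdot 10^{-5}$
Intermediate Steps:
$z = -11151$ ($z = 25771 - 36922 = -11151$)
$\frac{1}{43500 + z} = \frac{1}{43500 - 11151} = \frac{1}{32349}$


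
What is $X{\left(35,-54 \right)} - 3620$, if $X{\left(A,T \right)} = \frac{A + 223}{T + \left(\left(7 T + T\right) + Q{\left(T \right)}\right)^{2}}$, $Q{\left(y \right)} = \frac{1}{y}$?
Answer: $- \frac{1969586140412}{544084777} \approx -3620.0$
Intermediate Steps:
$X{\left(A,T \right)} = \frac{223 + A}{T + \left(\frac{1}{T} + 8 T\right)^{2}}$ ($X{\left(A,T \right)} = \frac{A + 223}{T + \left(\left(7 T + T\right) + \frac{1}{T}\right)^{2}} = \frac{223 + A}{T + \left(8 T + \frac{1}{T}\right)^{2}} = \frac{223 + A}{T + \left(\frac{1}{T} + 8 T\right)^{2}}$)
$X{\left(35,-54 \right)} - 3620 = \frac{\left(-54\right)^{2} \left(223 + 35\right)}{\left(-54\right)^{3} + \left(1 + 8 \left(-54\right)^{2}\right)^{2}} - 3620 = 2916 \frac{1}{-157464 + \left(1 + 8 \cdot 2916\right)^{2}} \cdot 258 - 3620 = 2916 \frac{1}{-157464 + \left(1 + 23328\right)^{2}} \cdot 258 - 3620 = 2916 \frac{1}{-157464 + 23329^{2}} \cdot 258 - 3620 = 2916 \frac{1}{-157464 + 544242241} \cdot 258 - 3620 = 2916 \cdot \frac{1}{544084777} \cdot 258 - 3620 = \frac{752328}{544084777} - 3620 = - \frac{1969586140412}{544084777}$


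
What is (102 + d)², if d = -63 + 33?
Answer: 5184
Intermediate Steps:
d = -30
(102 + d)² = (102 - 30)² = 72² = 5184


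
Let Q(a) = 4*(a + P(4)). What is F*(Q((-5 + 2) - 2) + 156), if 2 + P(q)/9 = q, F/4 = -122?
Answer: -101504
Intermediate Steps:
F = -488 (F = 4*(-122) = -488)
P(q) = -18 + 9*q
Q(a) = 72 + 4*a (Q(a) = 4*(a + (-18 + 9*4)) = 4*(a + (-18 + 36)) = 4*(a + 18) = 4*(18 + a) = 72 + 4*a)
F*(Q((-5 + 2) - 2) + 156) = -488*((72 + 4*((-5 + 2) - 2)) + 156) = -488*((72 + 4*(-3 - 2)) + 156) = -488*((72 + 4*(-5)) + 156) = -488*((72 - 20) + 156) = -488*(52 + 156) = -488*208 = -101504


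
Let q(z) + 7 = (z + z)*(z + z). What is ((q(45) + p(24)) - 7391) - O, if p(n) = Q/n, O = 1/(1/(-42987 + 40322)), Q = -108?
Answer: 6725/2 ≈ 3362.5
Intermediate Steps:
q(z) = -7 + 4*z**2 (q(z) = -7 + (z + z)*(z + z) = -7 + (2*z)*(2*z) = -7 + 4*z**2)
O = -2665 (O = 1/(1/(-2665)) = 1/(-1/2665) = -2665)
p(n) = -108/n
((q(45) + p(24)) - 7391) - O = (((-7 + 4*45**2) - 108/24) - 7391) - 1*(-2665) = (((-7 + 4*2025) - 108*1/24) - 7391) + 2665 = (((-7 + 8100) - 9/2) - 7391) + 2665 = ((8093 - 9/2) - 7391) + 2665 = (16177/2 - 7391) + 2665 = 1395/2 + 2665 = 6725/2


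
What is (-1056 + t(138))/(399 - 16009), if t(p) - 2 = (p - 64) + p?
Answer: 421/7805 ≈ 0.053940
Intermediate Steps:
t(p) = -62 + 2*p (t(p) = 2 + ((p - 64) + p) = 2 + ((-64 + p) + p) = 2 + (-64 + 2*p) = -62 + 2*p)
(-1056 + t(138))/(399 - 16009) = (-1056 + (-62 + 2*138))/(399 - 16009) = (-1056 + (-62 + 276))/(-15610) = (-1056 + 214)*(-1/15610) = -842*(-1/15610) = 421/7805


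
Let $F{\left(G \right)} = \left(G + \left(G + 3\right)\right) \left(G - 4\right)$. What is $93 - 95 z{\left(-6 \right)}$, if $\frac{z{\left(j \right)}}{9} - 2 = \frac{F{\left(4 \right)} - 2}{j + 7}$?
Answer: $93$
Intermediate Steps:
$F{\left(G \right)} = \left(-4 + G\right) \left(3 + 2 G\right)$ ($F{\left(G \right)} = \left(G + \left(3 + G\right)\right) \left(-4 + G\right) = \left(3 + 2 G\right) \left(-4 + G\right) = \left(-4 + G\right) \left(3 + 2 G\right)$)
$z{\left(j \right)} = 18 - \frac{18}{7 + j}$ ($z{\left(j \right)} = 18 + 9 \frac{\left(-12 - 20 + 2 \cdot 4^{2}\right) - 2}{j + 7} = 18 + 9 \frac{\left(-12 - 20 + 2 \cdot 16\right) - 2}{7 + j} = 18 + 9 \frac{\left(-12 - 20 + 32\right) - 2}{7 + j} = 18 + 9 \frac{0 - 2}{7 + j} = 18 + 9 \left(- \frac{2}{7 + j}\right) = 18 - \frac{18}{7 + j}$)
$93 - 95 z{\left(-6 \right)} = 93 - 95 \frac{18 \left(6 - 6\right)}{7 - 6} = 93 - 95 \cdot 18 \cdot 1^{-1} \cdot 0 = 93 - 95 \cdot 18 \cdot 1 \cdot 0 = 93 - 0 = 93 + 0 = 93$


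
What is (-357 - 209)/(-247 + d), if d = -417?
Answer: 283/332 ≈ 0.85241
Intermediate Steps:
(-357 - 209)/(-247 + d) = (-357 - 209)/(-247 - 417) = -566/(-664) = -566*(-1/664) = 283/332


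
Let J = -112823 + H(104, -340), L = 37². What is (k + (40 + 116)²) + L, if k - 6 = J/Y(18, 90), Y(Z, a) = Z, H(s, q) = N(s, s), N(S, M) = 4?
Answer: 349979/18 ≈ 19443.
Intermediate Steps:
L = 1369
H(s, q) = 4
J = -112819 (J = -112823 + 4 = -112819)
k = -112711/18 (k = 6 - 112819/18 = -112711/18 ≈ -6261.7)
(k + (40 + 116)²) + L = (-112711/18 + (40 + 116)²) + 1369 = (-112711/18 + 156²) + 1369 = (-112711/18 + 24336) + 1369 = 325337/18 + 1369 = 349979/18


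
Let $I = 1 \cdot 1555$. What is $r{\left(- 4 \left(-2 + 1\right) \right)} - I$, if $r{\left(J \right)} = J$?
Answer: $-1551$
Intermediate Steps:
$I = 1555$
$r{\left(- 4 \left(-2 + 1\right) \right)} - I = - 4 \left(-2 + 1\right) - 1555 = \left(-4\right) \left(-1\right) - 1555 = 4 - 1555 = -1551$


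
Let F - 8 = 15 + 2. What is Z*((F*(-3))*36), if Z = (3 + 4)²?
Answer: -132300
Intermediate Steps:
Z = 49 (Z = 7² = 49)
F = 25 (F = 8 + (15 + 2) = 8 + 17 = 25)
Z*((F*(-3))*36) = 49*((25*(-3))*36) = 49*(-75*36) = 49*(-2700) = -132300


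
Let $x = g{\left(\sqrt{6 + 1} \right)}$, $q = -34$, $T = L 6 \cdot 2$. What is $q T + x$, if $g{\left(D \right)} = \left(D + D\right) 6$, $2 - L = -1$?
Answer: $-1224 + 12 \sqrt{7} \approx -1192.3$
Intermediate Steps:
$L = 3$ ($L = 2 - -1 = 2 + 1 = 3$)
$T = 36$ ($T = 3 \cdot 6 \cdot 2 = 18 \cdot 2 = 36$)
$g{\left(D \right)} = 12 D$ ($g{\left(D \right)} = 2 D 6 = 12 D$)
$x = 12 \sqrt{7}$ ($x = 12 \sqrt{6 + 1} = 12 \sqrt{7} \approx 31.749$)
$q T + x = \left(-34\right) 36 + 12 \sqrt{7} = -1224 + 12 \sqrt{7}$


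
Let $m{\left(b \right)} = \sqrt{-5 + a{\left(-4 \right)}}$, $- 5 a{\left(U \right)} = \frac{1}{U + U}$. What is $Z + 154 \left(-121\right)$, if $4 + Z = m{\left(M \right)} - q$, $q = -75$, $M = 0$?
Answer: $-18563 + \frac{i \sqrt{1990}}{20} \approx -18563.0 + 2.2305 i$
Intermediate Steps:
$a{\left(U \right)} = - \frac{1}{10 U}$ ($a{\left(U \right)} = - \frac{1}{5 \left(U + U\right)} = - \frac{1}{5 \cdot 2 U} = - \frac{\frac{1}{2} \frac{1}{U}}{5} = - \frac{1}{10 U}$)
$m{\left(b \right)} = \frac{i \sqrt{1990}}{20}$ ($m{\left(b \right)} = \sqrt{-5 - \frac{1}{10 \left(-4\right)}} = \sqrt{-5 - - \frac{1}{40}} = \sqrt{-5 + \frac{1}{40}} = \sqrt{- \frac{199}{40}} = \frac{i \sqrt{1990}}{20}$)
$Z = 71 + \frac{i \sqrt{1990}}{20}$ ($Z = -4 + \left(\frac{i \sqrt{1990}}{20} - -75\right) = -4 + \left(\frac{i \sqrt{1990}}{20} + 75\right) = -4 + \left(75 + \frac{i \sqrt{1990}}{20}\right) = 71 + \frac{i \sqrt{1990}}{20} \approx 71.0 + 2.2305 i$)
$Z + 154 \left(-121\right) = \left(71 + \frac{i \sqrt{1990}}{20}\right) + 154 \left(-121\right) = \left(71 + \frac{i \sqrt{1990}}{20}\right) - 18634 = -18563 + \frac{i \sqrt{1990}}{20}$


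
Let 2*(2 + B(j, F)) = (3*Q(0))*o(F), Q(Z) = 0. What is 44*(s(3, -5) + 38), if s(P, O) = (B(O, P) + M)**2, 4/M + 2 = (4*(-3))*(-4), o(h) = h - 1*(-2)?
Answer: 969672/529 ≈ 1833.0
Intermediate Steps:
o(h) = 2 + h (o(h) = h + 2 = 2 + h)
B(j, F) = -2 (B(j, F) = -2 + ((3*0)*(2 + F))/2 = -2 + (0*(2 + F))/2 = -2 + (1/2)*0 = -2 + 0 = -2)
M = 2/23 (M = 4/(-2 + (4*(-3))*(-4)) = 4/(-2 - 12*(-4)) = 4/(-2 + 48) = 4/46 = 4*(1/46) = 2/23 ≈ 0.086957)
s(P, O) = 1936/529 (s(P, O) = (-2 + 2/23)**2 = (-44/23)**2 = 1936/529)
44*(s(3, -5) + 38) = 44*(1936/529 + 38) = 44*(22038/529) = 969672/529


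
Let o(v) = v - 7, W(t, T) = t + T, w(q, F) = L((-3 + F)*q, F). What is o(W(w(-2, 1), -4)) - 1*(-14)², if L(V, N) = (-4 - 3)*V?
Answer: -235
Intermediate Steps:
L(V, N) = -7*V
w(q, F) = -7*q*(-3 + F) (w(q, F) = -7*(-3 + F)*q = -7*q*(-3 + F))
W(t, T) = T + t
o(v) = -7 + v
o(W(w(-2, 1), -4)) - 1*(-14)² = (-7 + (-4 + 7*(-2)*(3 - 1*1))) - 1*(-14)² = (-7 + (-4 + 7*(-2)*(3 - 1))) - 1*196 = (-7 + (-4 + 7*(-2)*2)) - 196 = (-7 + (-4 - 28)) - 196 = (-7 - 32) - 196 = -39 - 196 = -235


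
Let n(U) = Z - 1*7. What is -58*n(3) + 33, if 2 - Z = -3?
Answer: 149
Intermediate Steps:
Z = 5 (Z = 2 - 1*(-3) = 2 + 3 = 5)
n(U) = -2 (n(U) = 5 - 1*7 = 5 - 7 = -2)
-58*n(3) + 33 = -58*(-2) + 33 = 116 + 33 = 149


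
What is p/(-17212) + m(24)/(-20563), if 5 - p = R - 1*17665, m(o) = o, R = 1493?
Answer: -333060739/353930356 ≈ -0.94103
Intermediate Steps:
p = 16177 (p = 5 - (1493 - 1*17665) = 5 - (1493 - 17665) = 5 - 1*(-16172) = 5 + 16172 = 16177)
p/(-17212) + m(24)/(-20563) = 16177/(-17212) + 24/(-20563) = 16177*(-1/17212) + 24*(-1/20563) = -16177/17212 - 24/20563 = -333060739/353930356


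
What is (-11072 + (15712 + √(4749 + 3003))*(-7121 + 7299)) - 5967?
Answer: 2779697 + 356*√1938 ≈ 2.7954e+6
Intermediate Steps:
(-11072 + (15712 + √(4749 + 3003))*(-7121 + 7299)) - 5967 = (-11072 + (15712 + √7752)*178) - 5967 = (-11072 + (15712 + 2*√1938)*178) - 5967 = (-11072 + (2796736 + 356*√1938)) - 5967 = (2785664 + 356*√1938) - 5967 = 2779697 + 356*√1938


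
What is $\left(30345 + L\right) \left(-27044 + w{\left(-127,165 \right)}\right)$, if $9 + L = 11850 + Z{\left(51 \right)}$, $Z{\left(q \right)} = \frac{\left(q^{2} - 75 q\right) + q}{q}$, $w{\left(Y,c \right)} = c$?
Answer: $-1133299277$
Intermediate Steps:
$Z{\left(q \right)} = \frac{q^{2} - 74 q}{q}$
$L = 11818$ ($L = -9 + \left(11850 + \left(-74 + 51\right)\right) = -9 + \left(11850 - 23\right) = -9 + 11827 = 11818$)
$\left(30345 + L\right) \left(-27044 + w{\left(-127,165 \right)}\right) = \left(30345 + 11818\right) \left(-27044 + 165\right) = 42163 \left(-26879\right) = -1133299277$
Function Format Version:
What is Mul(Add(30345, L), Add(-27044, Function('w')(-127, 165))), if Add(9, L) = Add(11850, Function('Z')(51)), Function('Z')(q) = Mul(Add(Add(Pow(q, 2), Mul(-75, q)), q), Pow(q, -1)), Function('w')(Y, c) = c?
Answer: -1133299277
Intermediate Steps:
Function('Z')(q) = Mul(Pow(q, -1), Add(Pow(q, 2), Mul(-74, q))) (Function('Z')(q) = Mul(Add(Pow(q, 2), Mul(-74, q)), Pow(q, -1)) = Mul(Pow(q, -1), Add(Pow(q, 2), Mul(-74, q))))
L = 11818 (L = Add(-9, Add(11850, Add(-74, 51))) = Add(-9, Add(11850, -23)) = Add(-9, 11827) = 11818)
Mul(Add(30345, L), Add(-27044, Function('w')(-127, 165))) = Mul(Add(30345, 11818), Add(-27044, 165)) = Mul(42163, -26879) = -1133299277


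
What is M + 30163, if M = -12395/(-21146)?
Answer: 637839193/21146 ≈ 30164.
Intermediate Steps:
M = 12395/21146 (M = -12395*(-1/21146) = 12395/21146 ≈ 0.58616)
M + 30163 = 12395/21146 + 30163 = 637839193/21146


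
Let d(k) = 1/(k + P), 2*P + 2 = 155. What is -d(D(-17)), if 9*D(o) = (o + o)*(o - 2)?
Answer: -18/2669 ≈ -0.0067441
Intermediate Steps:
P = 153/2 (P = -1 + (½)*155 = -1 + 155/2 = 153/2 ≈ 76.500)
D(o) = 2*o*(-2 + o)/9 (D(o) = ((o + o)*(o - 2))/9 = ((2*o)*(-2 + o))/9 = (2*o*(-2 + o))/9 = 2*o*(-2 + o)/9)
d(k) = 1/(153/2 + k) (d(k) = 1/(k + 153/2) = 1/(153/2 + k))
-d(D(-17)) = -2/(153 + 2*((2/9)*(-17)*(-2 - 17))) = -2/(153 + 2*((2/9)*(-17)*(-19))) = -2/(153 + 2*(646/9)) = -2/(153 + 1292/9) = -2/2669/9 = -2*9/2669 = -1*18/2669 = -18/2669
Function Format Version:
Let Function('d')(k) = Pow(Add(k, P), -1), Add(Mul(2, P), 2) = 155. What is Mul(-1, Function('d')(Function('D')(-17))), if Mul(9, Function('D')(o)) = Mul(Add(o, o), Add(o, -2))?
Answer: Rational(-18, 2669) ≈ -0.0067441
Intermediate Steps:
P = Rational(153, 2) (P = Add(-1, Mul(Rational(1, 2), 155)) = Add(-1, Rational(155, 2)) = Rational(153, 2) ≈ 76.500)
Function('D')(o) = Mul(Rational(2, 9), o, Add(-2, o)) (Function('D')(o) = Mul(Rational(1, 9), Mul(Add(o, o), Add(o, -2))) = Mul(Rational(1, 9), Mul(Mul(2, o), Add(-2, o))) = Mul(Rational(1, 9), Mul(2, o, Add(-2, o))) = Mul(Rational(2, 9), o, Add(-2, o)))
Function('d')(k) = Pow(Add(Rational(153, 2), k), -1) (Function('d')(k) = Pow(Add(k, Rational(153, 2)), -1) = Pow(Add(Rational(153, 2), k), -1))
Mul(-1, Function('d')(Function('D')(-17))) = Mul(-1, Mul(2, Pow(Add(153, Mul(2, Mul(Rational(2, 9), -17, Add(-2, -17)))), -1))) = Mul(-1, Mul(2, Pow(Add(153, Mul(2, Mul(Rational(2, 9), -17, -19))), -1))) = Mul(-1, Mul(2, Pow(Add(153, Mul(2, Rational(646, 9))), -1))) = Mul(-1, Mul(2, Pow(Add(153, Rational(1292, 9)), -1))) = Mul(-1, Mul(2, Pow(Rational(2669, 9), -1))) = Mul(-1, Mul(2, Rational(9, 2669))) = Mul(-1, Rational(18, 2669)) = Rational(-18, 2669)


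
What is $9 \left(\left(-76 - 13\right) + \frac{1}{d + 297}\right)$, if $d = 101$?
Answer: $- \frac{318789}{398} \approx -800.98$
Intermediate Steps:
$9 \left(\left(-76 - 13\right) + \frac{1}{d + 297}\right) = 9 \left(\left(-76 - 13\right) + \frac{1}{101 + 297}\right) = 9 \left(-89 + \frac{1}{398}\right) = 9 \left(- \frac{35421}{398}\right) = - \frac{318789}{398}$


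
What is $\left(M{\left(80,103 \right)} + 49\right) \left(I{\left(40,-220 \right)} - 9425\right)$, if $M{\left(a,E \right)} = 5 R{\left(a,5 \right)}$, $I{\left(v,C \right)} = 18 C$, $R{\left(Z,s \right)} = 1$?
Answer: $-722790$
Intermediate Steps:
$M{\left(a,E \right)} = 5$ ($M{\left(a,E \right)} = 5 \cdot 1 = 5$)
$\left(M{\left(80,103 \right)} + 49\right) \left(I{\left(40,-220 \right)} - 9425\right) = \left(5 + 49\right) \left(18 \left(-220\right) - 9425\right) = 54 \left(-3960 - 9425\right) = 54 \left(-13385\right) = -722790$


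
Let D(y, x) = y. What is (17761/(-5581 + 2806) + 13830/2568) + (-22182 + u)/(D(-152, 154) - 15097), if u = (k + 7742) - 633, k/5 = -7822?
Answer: 15324342061/6037079100 ≈ 2.5384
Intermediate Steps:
k = -39110 (k = 5*(-7822) = -39110)
u = -32001 (u = (-39110 + 7742) - 633 = -31368 - 633 = -32001)
(17761/(-5581 + 2806) + 13830/2568) + (-22182 + u)/(D(-152, 154) - 15097) = (17761/(-5581 + 2806) + 13830/2568) + (-22182 - 32001)/(-152 - 15097) = (17761/(-2775) + 13830*(1/2568)) - 54183/(-15249) = (17761*(-1/2775) + 2305/428) - 54183*(-1/15249) = (-17761/2775 + 2305/428) + 18061/5083 = -1205333/1187700 + 18061/5083 = 15324342061/6037079100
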